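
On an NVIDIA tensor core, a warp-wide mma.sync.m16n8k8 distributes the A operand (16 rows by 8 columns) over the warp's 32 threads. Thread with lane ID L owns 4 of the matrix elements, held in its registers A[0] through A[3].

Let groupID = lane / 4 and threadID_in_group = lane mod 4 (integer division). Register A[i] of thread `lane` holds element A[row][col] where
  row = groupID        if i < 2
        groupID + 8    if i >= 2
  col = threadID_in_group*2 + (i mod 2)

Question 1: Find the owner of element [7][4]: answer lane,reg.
r: 7->gid=7,r8=0  c: 4->tid=2,i&1=0
L=7*4+2=30  i=0*2+0=0

30,0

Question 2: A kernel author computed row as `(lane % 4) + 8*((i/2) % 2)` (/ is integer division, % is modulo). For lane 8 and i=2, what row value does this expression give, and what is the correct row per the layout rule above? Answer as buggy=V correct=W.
buggy=8 correct=10

`(lane % 4) + 8*((i/2) % 2)`[8,2]->8
8: gid=2,tid=0
[2] (2+8,0*2+0) = (10,0)
row: 8 vs 10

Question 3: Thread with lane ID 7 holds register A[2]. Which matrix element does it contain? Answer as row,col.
9,6

lane 7=>7/4=1, 7 mod 4=3
i=2  r:1+8=>9  c:2·3+0=>6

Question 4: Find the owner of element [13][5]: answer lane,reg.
22,3

r:13=>grp=5,rB=1  c:5=>tig=2,lo=1
L=5*4+2=22  i=1*2+1=3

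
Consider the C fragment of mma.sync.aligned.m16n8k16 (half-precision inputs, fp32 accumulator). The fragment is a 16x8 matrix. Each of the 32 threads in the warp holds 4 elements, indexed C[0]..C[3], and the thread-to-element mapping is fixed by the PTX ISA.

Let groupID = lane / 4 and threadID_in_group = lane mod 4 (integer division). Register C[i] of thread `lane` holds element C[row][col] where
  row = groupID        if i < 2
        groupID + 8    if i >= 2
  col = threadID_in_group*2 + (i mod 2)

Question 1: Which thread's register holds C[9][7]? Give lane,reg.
7,3

r:9=>grp=1,rB=1  c:7=>tig=3,lo=1
L=1*4+3=7  i=1*2+1=3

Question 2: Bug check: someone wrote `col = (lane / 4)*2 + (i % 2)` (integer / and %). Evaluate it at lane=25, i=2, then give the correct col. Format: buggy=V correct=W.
buggy=12 correct=2

`(lane / 4)*2 + (i % 2)`[25,2]=>12
lane 25: grp=6 (25/4), tig=1 (25%4)
i=2: r=6+8=14, c=1*2+0=2
col: 12 vs 2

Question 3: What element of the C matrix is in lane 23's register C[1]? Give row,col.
5,7

23: gid=5,tid=3
[1] (5+0,3*2+1) = (5,7)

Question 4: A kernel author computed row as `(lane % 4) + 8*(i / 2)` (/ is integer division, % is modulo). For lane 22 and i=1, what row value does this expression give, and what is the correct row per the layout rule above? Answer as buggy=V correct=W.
`(lane % 4) + 8*(i / 2)`[22,1]→2
lane 22→22/4=5, 22 mod 4=2
i=1  r:5+0→5  c:2·2+1→5
row: 2 vs 5

buggy=2 correct=5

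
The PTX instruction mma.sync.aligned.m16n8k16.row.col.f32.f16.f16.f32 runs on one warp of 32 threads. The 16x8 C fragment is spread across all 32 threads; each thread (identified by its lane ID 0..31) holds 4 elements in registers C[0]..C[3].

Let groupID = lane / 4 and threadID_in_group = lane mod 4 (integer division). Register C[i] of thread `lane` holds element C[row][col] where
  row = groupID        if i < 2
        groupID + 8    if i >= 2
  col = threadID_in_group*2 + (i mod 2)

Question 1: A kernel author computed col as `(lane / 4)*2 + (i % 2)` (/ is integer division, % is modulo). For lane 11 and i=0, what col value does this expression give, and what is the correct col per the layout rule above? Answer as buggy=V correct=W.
buggy=4 correct=6

`(lane / 4)*2 + (i % 2)`[11,0]->4
11: g=2,t=3
[0] (2+0,3*2+0) = (2,6)
col: 4 vs 6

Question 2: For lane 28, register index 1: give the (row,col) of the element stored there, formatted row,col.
7,1

lane 28→28/4=7, 28 mod 4=0
i=1  r:7+0→7  c:2·0+1→1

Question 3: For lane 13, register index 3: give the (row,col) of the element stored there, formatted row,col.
11,3

13: gid=3,tid=1
[3] (3+8,1*2+1) = (11,3)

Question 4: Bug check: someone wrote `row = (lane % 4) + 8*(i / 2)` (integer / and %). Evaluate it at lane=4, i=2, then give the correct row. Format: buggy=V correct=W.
buggy=8 correct=9

`(lane % 4) + 8*(i / 2)`[4,2]⇒8
lane 4: gr=1 (4/4), th=0 (4%4)
i=2: r=1+8=9, c=0*2+0=0
row: 8 vs 9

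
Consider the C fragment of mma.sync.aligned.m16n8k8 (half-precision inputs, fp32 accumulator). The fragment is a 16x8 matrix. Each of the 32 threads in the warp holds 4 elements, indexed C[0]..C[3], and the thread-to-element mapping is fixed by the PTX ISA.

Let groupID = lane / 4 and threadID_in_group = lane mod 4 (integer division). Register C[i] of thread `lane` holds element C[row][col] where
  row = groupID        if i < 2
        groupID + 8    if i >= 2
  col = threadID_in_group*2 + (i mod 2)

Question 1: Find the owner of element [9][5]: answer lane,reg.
6,3

r=9⇒gr=1,Rb=1  c=5⇒th=2,odd=1
L=1*4+2=6  i=1*2+1=3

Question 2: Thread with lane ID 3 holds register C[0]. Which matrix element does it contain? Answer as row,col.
0,6

3: G=0,T=3
[0] (0+0,3*2+0) = (0,6)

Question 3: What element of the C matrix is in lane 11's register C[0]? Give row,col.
2,6

11: gid=2,tid=3
[0] (2+0,3*2+0) = (2,6)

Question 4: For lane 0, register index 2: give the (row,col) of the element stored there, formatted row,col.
8,0

lane 0→0/4=0, 0 mod 4=0
i=2  r:0+8→8  c:2·0+0→0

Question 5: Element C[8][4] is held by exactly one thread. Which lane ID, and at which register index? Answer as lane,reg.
r: 8->gid=0,r8=1  c: 4->tid=2,i&1=0
L=0*4+2=2  i=1*2+0=2

2,2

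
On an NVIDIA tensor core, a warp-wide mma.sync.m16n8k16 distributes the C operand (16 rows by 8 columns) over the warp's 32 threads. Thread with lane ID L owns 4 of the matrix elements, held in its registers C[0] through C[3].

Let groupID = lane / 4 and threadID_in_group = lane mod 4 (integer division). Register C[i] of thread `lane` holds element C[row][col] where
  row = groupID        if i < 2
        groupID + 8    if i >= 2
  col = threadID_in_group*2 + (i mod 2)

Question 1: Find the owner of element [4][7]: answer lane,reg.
19,1

r: 4->gid=4,r8=0  c: 7->tid=3,i&1=1
L=4*4+3=19  i=0*2+1=1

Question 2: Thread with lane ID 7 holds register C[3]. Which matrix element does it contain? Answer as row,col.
L=7->gid=7>>2=1, tid=7&3=3
[3]->row 1+8=9  col 3·2+1=7

9,7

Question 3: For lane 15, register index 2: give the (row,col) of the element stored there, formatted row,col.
11,6

15: gr=3,th=3
[2] (3+8,3*2+0) = (11,6)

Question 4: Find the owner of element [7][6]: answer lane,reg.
r: 7->gid=7,r8=0  c: 6->tid=3,i&1=0
L=7*4+3=31  i=0*2+0=0

31,0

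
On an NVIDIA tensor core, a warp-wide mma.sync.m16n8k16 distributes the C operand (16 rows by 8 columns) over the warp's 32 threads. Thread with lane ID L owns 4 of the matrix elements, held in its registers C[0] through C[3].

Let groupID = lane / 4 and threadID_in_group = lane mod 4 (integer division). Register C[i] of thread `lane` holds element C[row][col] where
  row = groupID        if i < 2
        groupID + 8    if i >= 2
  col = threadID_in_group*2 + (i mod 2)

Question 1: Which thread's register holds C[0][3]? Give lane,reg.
1,1

r:0=>grp=0,rB=0  c:3=>tig=1,lo=1
L=0*4+1=1  i=0*2+1=1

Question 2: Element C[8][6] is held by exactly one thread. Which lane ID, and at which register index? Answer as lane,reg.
r=8->g=0,rb=1  c=6->t=3,b0=0
L=0*4+3=3  i=1*2+0=2

3,2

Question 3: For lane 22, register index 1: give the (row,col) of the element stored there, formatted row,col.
5,5

lane 22: G=5 (22/4), T=2 (22%4)
i=1: r=5+0=5, c=2*2+1=5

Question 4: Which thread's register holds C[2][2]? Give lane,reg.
r: 2->gid=2,r8=0  c: 2->tid=1,i&1=0
L=2*4+1=9  i=0*2+0=0

9,0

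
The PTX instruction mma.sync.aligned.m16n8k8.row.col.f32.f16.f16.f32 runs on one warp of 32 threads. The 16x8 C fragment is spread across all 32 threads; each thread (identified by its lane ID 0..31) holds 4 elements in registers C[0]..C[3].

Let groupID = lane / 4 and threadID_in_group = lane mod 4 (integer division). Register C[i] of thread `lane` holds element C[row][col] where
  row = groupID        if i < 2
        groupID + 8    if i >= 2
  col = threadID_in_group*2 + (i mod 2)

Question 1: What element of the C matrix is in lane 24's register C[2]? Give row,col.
L=24->g=24>>2=6, t=24&3=0
[2]->row 6+8=14  col 0·2+0=0

14,0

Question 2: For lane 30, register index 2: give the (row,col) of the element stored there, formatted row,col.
30: grp=7,tig=2
[2] (7+8,2*2+0) = (15,4)

15,4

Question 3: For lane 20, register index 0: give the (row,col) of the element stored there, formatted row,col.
20: gr=5,th=0
[0] (5+0,0*2+0) = (5,0)

5,0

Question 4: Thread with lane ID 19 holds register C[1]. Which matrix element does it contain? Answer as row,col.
L=19=>grp=19>>2=4, tig=19&3=3
[1]=>row 4+0=4  col 3·2+1=7

4,7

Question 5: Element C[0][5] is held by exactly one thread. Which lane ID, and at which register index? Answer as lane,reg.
r=0->g=0,rb=0  c=5->t=2,b0=1
L=0*4+2=2  i=0*2+1=1

2,1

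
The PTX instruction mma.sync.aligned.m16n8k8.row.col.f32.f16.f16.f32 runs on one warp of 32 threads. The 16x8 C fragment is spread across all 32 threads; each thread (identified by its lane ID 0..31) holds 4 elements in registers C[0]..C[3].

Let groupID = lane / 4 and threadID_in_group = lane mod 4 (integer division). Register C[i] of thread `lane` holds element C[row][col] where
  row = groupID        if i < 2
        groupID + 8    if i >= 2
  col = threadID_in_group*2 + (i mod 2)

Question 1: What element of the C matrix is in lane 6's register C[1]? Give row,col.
1,5

lane 6->6/4=1, 6 mod 4=2
i=1  r:1+0->1  c:2·2+1->5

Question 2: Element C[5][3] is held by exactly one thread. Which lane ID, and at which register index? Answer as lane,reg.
r:5=>grp=5,rB=0  c:3=>tig=1,lo=1
L=5*4+1=21  i=0*2+1=1

21,1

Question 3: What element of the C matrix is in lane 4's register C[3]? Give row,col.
9,1

L=4→G=4>>2=1, T=4&3=0
[3]→row 1+8=9  col 0·2+1=1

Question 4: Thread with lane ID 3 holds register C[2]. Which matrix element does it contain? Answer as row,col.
8,6

3: grp=0,tig=3
[2] (0+8,3*2+0) = (8,6)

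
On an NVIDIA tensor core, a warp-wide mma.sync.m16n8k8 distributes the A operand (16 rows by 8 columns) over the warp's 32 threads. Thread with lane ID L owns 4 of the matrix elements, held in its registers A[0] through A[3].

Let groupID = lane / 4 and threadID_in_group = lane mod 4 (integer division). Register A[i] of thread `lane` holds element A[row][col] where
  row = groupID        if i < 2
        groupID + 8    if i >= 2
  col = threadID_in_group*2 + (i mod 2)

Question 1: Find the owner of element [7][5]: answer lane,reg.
r=7->g=7,rb=0  c=5->t=2,b0=1
L=7*4+2=30  i=0*2+1=1

30,1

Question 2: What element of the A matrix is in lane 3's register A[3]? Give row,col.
L=3⇒gr=3>>2=0, th=3&3=3
[3]⇒row 0+8=8  col 3·2+1=7

8,7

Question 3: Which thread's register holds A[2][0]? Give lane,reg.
8,0

r=2->g=2,rb=0  c=0->t=0,b0=0
L=2*4+0=8  i=0*2+0=0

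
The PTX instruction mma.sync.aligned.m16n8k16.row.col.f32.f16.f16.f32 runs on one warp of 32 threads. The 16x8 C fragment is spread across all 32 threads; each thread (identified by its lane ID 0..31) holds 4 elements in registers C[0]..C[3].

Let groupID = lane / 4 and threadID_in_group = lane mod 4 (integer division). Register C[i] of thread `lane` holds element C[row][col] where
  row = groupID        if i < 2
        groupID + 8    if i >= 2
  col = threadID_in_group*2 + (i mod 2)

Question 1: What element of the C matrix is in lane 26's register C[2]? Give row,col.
lane 26: grp=6 (26/4), tig=2 (26%4)
i=2: r=6+8=14, c=2*2+0=4

14,4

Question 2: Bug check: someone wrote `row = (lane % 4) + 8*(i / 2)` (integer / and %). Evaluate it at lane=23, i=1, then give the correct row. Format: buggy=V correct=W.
buggy=3 correct=5

`(lane % 4) + 8*(i / 2)`[23,1]=>3
lane 23: grp=5 (23/4), tig=3 (23%4)
i=1: r=5+0=5, c=3*2+1=7
row: 3 vs 5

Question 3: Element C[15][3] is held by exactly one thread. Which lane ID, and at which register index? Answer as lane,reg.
r: 15->gid=7,r8=1  c: 3->tid=1,i&1=1
L=7*4+1=29  i=1*2+1=3

29,3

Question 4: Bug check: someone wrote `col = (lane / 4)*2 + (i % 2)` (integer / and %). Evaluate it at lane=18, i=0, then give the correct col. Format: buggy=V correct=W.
buggy=8 correct=4

`(lane / 4)*2 + (i % 2)`[18,0]->8
lane 18: gid=4 (18/4), tid=2 (18%4)
i=0: r=4+0=4, c=2*2+0=4
col: 8 vs 4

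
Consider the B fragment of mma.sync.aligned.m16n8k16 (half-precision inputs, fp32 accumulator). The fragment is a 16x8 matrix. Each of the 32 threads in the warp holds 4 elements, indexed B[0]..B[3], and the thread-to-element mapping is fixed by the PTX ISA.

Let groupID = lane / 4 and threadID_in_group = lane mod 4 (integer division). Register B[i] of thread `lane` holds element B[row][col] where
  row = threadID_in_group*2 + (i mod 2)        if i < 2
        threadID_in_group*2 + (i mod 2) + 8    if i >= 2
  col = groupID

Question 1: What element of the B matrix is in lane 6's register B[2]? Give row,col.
lane 6→6/4=1, 6 mod 4=2
i=2  r:2·2+0+8→12  c:1

12,1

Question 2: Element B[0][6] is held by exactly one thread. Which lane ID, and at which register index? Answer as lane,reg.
24,0

c=6→G=6  r=0→rhi=0,T=0,p=0
L=6*4+0=24  i=0*2+0=0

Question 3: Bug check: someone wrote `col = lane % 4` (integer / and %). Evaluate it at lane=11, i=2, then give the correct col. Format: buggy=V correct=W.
buggy=3 correct=2

`lane % 4`[11,2]->3
lane 11: gid=2 (11/4), tid=3 (11%4)
i=2: r=3*2+0+8=14, c=gid=2
col: 3 vs 2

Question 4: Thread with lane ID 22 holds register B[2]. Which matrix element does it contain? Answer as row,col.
22: gr=5,th=2
[2] (2*2+0+8,5) = (12,5)

12,5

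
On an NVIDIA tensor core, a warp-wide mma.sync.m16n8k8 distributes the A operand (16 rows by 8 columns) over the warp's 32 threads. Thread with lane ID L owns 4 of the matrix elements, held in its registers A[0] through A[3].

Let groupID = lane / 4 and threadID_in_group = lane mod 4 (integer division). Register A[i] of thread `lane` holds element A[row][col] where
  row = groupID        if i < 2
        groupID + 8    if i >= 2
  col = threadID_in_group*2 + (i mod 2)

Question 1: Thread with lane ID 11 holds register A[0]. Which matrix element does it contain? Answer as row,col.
lane 11->11/4=2, 11 mod 4=3
i=0  r:2+0->2  c:2·3+0->6

2,6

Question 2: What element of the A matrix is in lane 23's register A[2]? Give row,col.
lane 23->23/4=5, 23 mod 4=3
i=2  r:5+8->13  c:2·3+0->6

13,6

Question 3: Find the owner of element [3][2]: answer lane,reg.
r: 3->gid=3,r8=0  c: 2->tid=1,i&1=0
L=3*4+1=13  i=0*2+0=0

13,0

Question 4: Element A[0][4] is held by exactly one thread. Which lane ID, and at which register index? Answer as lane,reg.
2,0

r: 0->gid=0,r8=0  c: 4->tid=2,i&1=0
L=0*4+2=2  i=0*2+0=0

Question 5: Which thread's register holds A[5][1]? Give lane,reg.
20,1

r: 5->gid=5,r8=0  c: 1->tid=0,i&1=1
L=5*4+0=20  i=0*2+1=1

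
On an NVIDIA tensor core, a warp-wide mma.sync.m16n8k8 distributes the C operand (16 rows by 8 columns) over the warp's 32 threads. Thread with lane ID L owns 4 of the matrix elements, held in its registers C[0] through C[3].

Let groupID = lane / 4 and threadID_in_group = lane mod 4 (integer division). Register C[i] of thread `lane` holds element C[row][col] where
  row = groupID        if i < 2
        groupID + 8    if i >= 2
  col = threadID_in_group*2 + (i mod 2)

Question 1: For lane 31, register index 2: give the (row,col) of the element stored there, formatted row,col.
15,6

31: g=7,t=3
[2] (7+8,3*2+0) = (15,6)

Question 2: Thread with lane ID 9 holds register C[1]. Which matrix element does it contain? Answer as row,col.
2,3

lane 9: gid=2 (9/4), tid=1 (9%4)
i=1: r=2+0=2, c=1*2+1=3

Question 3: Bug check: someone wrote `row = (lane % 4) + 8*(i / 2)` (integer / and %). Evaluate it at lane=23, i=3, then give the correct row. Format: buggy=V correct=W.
`(lane % 4) + 8*(i / 2)`[23,3]→11
lane 23→23/4=5, 23 mod 4=3
i=3  r:5+8→13  c:2·3+1→7
row: 11 vs 13

buggy=11 correct=13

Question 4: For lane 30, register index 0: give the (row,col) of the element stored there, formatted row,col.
7,4

L=30->gid=30>>2=7, tid=30&3=2
[0]->row 7+0=7  col 2·2+0=4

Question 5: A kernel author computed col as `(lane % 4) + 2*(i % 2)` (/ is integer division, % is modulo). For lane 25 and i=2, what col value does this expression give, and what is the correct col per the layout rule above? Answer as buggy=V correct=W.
`(lane % 4) + 2*(i % 2)`[25,2]=>1
25: grp=6,tig=1
[2] (6+8,1*2+0) = (14,2)
col: 1 vs 2

buggy=1 correct=2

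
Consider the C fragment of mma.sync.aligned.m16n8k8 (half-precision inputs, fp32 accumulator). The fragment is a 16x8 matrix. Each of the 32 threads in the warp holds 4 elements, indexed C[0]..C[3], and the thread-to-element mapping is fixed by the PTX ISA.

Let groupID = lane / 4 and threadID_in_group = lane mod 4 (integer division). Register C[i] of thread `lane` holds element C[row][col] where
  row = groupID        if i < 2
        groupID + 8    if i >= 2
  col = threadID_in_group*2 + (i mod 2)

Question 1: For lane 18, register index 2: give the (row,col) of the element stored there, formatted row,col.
18: gr=4,th=2
[2] (4+8,2*2+0) = (12,4)

12,4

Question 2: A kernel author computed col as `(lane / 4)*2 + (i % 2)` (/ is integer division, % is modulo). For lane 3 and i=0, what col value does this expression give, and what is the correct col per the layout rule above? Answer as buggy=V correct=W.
buggy=0 correct=6

`(lane / 4)*2 + (i % 2)`[3,0]⇒0
L=3⇒gr=3>>2=0, th=3&3=3
[0]⇒row 0+0=0  col 3·2+0=6
col: 0 vs 6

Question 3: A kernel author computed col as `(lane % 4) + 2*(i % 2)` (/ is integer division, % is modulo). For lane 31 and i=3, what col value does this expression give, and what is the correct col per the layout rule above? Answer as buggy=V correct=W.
buggy=5 correct=7

`(lane % 4) + 2*(i % 2)`[31,3]->5
lane 31->31/4=7, 31 mod 4=3
i=3  r:7+8->15  c:2·3+1->7
col: 5 vs 7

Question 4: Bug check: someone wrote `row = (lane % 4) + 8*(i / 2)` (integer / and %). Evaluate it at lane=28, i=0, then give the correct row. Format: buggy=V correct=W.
`(lane % 4) + 8*(i / 2)`[28,0]->0
28: gid=7,tid=0
[0] (7+0,0*2+0) = (7,0)
row: 0 vs 7

buggy=0 correct=7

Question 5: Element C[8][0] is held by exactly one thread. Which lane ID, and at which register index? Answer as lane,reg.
r: 8->gid=0,r8=1  c: 0->tid=0,i&1=0
L=0*4+0=0  i=1*2+0=2

0,2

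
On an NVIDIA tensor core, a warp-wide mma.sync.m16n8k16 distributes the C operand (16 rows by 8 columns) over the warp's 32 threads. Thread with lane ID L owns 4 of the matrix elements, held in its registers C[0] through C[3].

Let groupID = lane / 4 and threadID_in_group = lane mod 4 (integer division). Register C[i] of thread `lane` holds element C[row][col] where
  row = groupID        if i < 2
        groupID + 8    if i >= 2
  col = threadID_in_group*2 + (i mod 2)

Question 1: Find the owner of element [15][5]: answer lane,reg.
r=15->g=7,rb=1  c=5->t=2,b0=1
L=7*4+2=30  i=1*2+1=3

30,3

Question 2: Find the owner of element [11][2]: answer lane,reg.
13,2

r=11->g=3,rb=1  c=2->t=1,b0=0
L=3*4+1=13  i=1*2+0=2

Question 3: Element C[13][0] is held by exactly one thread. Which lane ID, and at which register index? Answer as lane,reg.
20,2

r:13=>grp=5,rB=1  c:0=>tig=0,lo=0
L=5*4+0=20  i=1*2+0=2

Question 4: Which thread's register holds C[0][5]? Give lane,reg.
2,1

r=0->g=0,rb=0  c=5->t=2,b0=1
L=0*4+2=2  i=0*2+1=1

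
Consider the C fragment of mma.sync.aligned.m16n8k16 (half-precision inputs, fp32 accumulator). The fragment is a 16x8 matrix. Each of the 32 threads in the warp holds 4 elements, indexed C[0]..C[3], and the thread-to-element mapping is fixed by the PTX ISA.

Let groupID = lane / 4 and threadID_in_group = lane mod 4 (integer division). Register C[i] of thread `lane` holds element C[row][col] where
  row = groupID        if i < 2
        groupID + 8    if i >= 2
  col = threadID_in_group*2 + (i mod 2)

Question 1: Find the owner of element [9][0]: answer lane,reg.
4,2

r: 9->gid=1,r8=1  c: 0->tid=0,i&1=0
L=1*4+0=4  i=1*2+0=2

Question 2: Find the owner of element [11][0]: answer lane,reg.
r=11->g=3,rb=1  c=0->t=0,b0=0
L=3*4+0=12  i=1*2+0=2

12,2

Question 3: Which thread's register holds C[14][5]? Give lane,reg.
26,3

r: 14->gid=6,r8=1  c: 5->tid=2,i&1=1
L=6*4+2=26  i=1*2+1=3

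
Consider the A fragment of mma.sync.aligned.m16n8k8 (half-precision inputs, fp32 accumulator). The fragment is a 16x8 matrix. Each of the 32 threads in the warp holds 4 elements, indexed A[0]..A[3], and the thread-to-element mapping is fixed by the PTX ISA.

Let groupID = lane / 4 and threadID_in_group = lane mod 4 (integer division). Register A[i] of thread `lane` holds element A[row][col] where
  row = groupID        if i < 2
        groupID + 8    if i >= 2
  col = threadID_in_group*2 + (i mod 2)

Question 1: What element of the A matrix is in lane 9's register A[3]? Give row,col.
L=9->g=9>>2=2, t=9&3=1
[3]->row 2+8=10  col 1·2+1=3

10,3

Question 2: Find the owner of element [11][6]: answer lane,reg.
15,2

r=11→G=3,rhi=1  c=6→T=3,p=0
L=3*4+3=15  i=1*2+0=2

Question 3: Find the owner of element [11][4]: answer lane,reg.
r=11→G=3,rhi=1  c=4→T=2,p=0
L=3*4+2=14  i=1*2+0=2

14,2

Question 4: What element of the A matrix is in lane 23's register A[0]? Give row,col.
5,6

23: grp=5,tig=3
[0] (5+0,3*2+0) = (5,6)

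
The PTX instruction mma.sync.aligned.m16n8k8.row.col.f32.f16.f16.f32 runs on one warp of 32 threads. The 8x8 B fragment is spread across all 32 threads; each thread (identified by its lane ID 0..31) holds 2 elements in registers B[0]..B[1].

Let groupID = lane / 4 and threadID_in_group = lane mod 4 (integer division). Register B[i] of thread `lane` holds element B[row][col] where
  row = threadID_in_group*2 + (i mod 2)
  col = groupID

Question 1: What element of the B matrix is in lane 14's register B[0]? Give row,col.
4,3

14: g=3,t=2
[0] (2*2+0,3) = (4,3)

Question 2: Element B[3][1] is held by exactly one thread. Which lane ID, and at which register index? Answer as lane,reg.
c=1⇒gr=1  r=3⇒th=1,odd=1
L=1*4+1=5  i=1=1

5,1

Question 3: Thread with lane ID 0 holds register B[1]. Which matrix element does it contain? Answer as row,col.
1,0

0: g=0,t=0
[1] (0*2+1,0) = (1,0)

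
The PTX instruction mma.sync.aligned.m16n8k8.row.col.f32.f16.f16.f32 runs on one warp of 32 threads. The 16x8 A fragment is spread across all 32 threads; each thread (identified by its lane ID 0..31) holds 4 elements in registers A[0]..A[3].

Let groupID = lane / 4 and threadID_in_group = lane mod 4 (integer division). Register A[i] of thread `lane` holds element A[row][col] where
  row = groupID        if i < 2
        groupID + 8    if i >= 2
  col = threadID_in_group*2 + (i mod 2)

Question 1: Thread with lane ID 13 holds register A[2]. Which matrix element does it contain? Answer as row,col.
L=13->g=13>>2=3, t=13&3=1
[2]->row 3+8=11  col 1·2+0=2

11,2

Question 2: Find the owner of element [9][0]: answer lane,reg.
4,2

r=9->g=1,rb=1  c=0->t=0,b0=0
L=1*4+0=4  i=1*2+0=2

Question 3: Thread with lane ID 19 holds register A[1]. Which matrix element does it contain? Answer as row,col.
lane 19: gid=4 (19/4), tid=3 (19%4)
i=1: r=4+0=4, c=3*2+1=7

4,7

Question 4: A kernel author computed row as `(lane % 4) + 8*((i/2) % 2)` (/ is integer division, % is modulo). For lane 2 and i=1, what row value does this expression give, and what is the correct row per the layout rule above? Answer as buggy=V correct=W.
`(lane % 4) + 8*((i/2) % 2)`[2,1]⇒2
2: gr=0,th=2
[1] (0+0,2*2+1) = (0,5)
row: 2 vs 0

buggy=2 correct=0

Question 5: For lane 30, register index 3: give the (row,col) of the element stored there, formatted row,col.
15,5

30: grp=7,tig=2
[3] (7+8,2*2+1) = (15,5)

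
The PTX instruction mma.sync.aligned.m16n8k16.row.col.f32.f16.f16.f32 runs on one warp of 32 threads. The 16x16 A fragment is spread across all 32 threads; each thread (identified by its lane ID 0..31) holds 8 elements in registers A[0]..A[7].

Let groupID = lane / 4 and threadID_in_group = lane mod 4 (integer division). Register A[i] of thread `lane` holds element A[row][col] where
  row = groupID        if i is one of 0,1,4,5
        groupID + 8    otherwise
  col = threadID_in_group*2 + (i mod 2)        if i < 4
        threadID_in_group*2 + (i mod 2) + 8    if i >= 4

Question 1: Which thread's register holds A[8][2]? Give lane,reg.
r:8=>grp=0,rB=1  c:2=>cB=0,tig=1,lo=0
L=0*4+1=1  i=0*4+1*2+0=2

1,2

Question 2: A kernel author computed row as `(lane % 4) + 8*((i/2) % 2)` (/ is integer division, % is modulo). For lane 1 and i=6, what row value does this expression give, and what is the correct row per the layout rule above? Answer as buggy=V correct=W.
`(lane % 4) + 8*((i/2) % 2)`[1,6]→9
lane 1: G=0 (1/4), T=1 (1%4)
i=6: r=0+8=8, c=1*2+0+8=10
row: 9 vs 8

buggy=9 correct=8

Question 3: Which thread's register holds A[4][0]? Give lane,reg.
16,0

r:4=>grp=4,rB=0  c:0=>cB=0,tig=0,lo=0
L=4*4+0=16  i=0*4+0*2+0=0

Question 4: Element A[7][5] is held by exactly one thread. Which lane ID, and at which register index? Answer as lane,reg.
30,1

r=7→G=7,rhi=0  c=5→chi=0,T=2,p=1
L=7*4+2=30  i=0*4+0*2+1=1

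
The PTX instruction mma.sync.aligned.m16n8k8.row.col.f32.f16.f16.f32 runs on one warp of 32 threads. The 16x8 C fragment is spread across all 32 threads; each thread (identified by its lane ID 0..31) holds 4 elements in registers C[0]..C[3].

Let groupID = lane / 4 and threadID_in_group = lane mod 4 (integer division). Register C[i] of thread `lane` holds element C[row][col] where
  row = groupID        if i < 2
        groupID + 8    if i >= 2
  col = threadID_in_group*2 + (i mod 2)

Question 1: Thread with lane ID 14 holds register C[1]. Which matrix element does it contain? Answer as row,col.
3,5

lane 14: grp=3 (14/4), tig=2 (14%4)
i=1: r=3+0=3, c=2*2+1=5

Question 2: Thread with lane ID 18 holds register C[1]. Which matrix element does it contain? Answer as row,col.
4,5

lane 18->18/4=4, 18 mod 4=2
i=1  r:4+0->4  c:2·2+1->5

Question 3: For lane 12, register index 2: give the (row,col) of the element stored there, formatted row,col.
11,0

12: g=3,t=0
[2] (3+8,0*2+0) = (11,0)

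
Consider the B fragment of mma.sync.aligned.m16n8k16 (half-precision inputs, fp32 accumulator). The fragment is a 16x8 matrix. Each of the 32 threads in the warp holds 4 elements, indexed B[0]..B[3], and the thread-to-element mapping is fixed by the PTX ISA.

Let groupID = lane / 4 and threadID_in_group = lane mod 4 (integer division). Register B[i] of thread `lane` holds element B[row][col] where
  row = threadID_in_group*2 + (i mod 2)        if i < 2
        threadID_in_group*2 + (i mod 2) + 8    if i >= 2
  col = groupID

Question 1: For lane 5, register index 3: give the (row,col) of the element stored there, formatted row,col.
11,1

L=5=>grp=5>>2=1, tig=5&3=1
[3]=>row 1·2+1+8=11  col grp=1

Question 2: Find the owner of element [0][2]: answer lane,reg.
8,0

c:2=>grp=2  r:0=>rB=0,tig=0,lo=0
L=2*4+0=8  i=0*2+0=0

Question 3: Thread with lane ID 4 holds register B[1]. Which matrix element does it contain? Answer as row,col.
1,1

L=4=>grp=4>>2=1, tig=4&3=0
[1]=>row 0·2+1+0=1  col grp=1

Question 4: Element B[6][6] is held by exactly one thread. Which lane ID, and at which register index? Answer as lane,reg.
c=6->g=6  r=6->rb=0,t=3,b0=0
L=6*4+3=27  i=0*2+0=0

27,0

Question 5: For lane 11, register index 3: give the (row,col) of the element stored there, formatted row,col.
lane 11->11/4=2, 11 mod 4=3
i=3  r:2·3+1+8->15  c:2

15,2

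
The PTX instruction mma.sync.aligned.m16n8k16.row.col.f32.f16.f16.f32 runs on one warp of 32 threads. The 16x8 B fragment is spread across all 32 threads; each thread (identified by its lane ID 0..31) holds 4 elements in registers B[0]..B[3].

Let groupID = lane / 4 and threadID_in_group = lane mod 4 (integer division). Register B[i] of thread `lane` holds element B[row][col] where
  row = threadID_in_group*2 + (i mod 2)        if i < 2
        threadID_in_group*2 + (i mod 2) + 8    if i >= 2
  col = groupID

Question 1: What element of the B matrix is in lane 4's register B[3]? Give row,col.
4: gr=1,th=0
[3] (0*2+1+8,1) = (9,1)

9,1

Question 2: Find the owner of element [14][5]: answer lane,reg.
23,2

c: 5->gid=5  r: 14->r8=1,tid=3,i&1=0
L=5*4+3=23  i=1*2+0=2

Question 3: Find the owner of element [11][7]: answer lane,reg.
29,3

c: 7->gid=7  r: 11->r8=1,tid=1,i&1=1
L=7*4+1=29  i=1*2+1=3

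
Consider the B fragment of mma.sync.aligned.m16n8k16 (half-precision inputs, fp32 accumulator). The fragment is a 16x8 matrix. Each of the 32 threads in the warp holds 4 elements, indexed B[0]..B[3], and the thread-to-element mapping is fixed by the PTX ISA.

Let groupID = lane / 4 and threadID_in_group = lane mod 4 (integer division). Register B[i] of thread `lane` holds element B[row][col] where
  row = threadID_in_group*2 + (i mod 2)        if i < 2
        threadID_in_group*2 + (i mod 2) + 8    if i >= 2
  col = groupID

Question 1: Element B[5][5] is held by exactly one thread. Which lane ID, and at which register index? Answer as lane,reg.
c=5->g=5  r=5->rb=0,t=2,b0=1
L=5*4+2=22  i=0*2+1=1

22,1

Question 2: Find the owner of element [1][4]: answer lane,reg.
c=4->g=4  r=1->rb=0,t=0,b0=1
L=4*4+0=16  i=0*2+1=1

16,1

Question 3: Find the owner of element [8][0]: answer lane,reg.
c:0=>grp=0  r:8=>rB=1,tig=0,lo=0
L=0*4+0=0  i=1*2+0=2

0,2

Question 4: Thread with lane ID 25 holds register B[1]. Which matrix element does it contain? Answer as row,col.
25: G=6,T=1
[1] (1*2+1+0,6) = (3,6)

3,6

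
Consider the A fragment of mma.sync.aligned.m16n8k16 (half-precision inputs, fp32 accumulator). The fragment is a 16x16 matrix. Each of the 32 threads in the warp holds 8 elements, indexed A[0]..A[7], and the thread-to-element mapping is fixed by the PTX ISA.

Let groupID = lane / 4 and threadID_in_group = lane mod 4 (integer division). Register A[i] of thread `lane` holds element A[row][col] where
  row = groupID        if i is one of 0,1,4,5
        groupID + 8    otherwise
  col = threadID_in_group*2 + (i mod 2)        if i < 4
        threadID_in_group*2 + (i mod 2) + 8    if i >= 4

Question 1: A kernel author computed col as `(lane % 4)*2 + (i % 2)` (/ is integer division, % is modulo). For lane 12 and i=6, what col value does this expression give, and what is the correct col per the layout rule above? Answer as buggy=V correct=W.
`(lane % 4)*2 + (i % 2)`[12,6]=>0
12: grp=3,tig=0
[6] (3+8,0*2+0+8) = (11,8)
col: 0 vs 8

buggy=0 correct=8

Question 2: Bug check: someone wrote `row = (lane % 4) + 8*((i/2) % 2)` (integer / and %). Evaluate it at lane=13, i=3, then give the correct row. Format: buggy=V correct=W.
buggy=9 correct=11

`(lane % 4) + 8*((i/2) % 2)`[13,3]=>9
13: grp=3,tig=1
[3] (3+8,1*2+1+0) = (11,3)
row: 9 vs 11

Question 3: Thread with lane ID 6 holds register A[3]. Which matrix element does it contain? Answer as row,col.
9,5

lane 6→6/4=1, 6 mod 4=2
i=3  r:1+8→9  c:2·2+1+0→5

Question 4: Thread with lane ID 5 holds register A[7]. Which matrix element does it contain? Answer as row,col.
9,11

lane 5->5/4=1, 5 mod 4=1
i=7  r:1+8->9  c:2·1+1+8->11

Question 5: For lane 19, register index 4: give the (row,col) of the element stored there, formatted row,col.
L=19=>grp=19>>2=4, tig=19&3=3
[4]=>row 4+0=4  col 3·2+0+8=14

4,14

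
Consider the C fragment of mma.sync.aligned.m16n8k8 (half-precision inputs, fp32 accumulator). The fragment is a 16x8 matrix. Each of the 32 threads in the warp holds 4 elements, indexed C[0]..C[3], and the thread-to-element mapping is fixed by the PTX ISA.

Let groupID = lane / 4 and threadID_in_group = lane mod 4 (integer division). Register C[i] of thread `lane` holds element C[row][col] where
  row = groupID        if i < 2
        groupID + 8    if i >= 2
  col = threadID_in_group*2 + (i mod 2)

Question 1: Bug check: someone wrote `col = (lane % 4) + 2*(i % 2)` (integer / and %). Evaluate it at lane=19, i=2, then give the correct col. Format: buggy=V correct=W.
`(lane % 4) + 2*(i % 2)`[19,2]->3
L=19->gid=19>>2=4, tid=19&3=3
[2]->row 4+8=12  col 3·2+0=6
col: 3 vs 6

buggy=3 correct=6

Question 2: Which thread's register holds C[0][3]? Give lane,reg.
r: 0->gid=0,r8=0  c: 3->tid=1,i&1=1
L=0*4+1=1  i=0*2+1=1

1,1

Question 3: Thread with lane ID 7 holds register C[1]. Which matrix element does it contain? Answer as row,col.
7: gr=1,th=3
[1] (1+0,3*2+1) = (1,7)

1,7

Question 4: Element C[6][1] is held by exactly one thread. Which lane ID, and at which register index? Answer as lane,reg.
24,1

r=6→G=6,rhi=0  c=1→T=0,p=1
L=6*4+0=24  i=0*2+1=1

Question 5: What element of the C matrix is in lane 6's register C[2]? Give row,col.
6: gr=1,th=2
[2] (1+8,2*2+0) = (9,4)

9,4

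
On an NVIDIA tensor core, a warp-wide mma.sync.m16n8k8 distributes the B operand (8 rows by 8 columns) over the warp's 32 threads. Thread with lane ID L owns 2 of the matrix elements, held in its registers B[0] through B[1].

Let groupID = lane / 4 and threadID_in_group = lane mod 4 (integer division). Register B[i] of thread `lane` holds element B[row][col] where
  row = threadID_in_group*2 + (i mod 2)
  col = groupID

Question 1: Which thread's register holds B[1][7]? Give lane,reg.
28,1

c:7=>grp=7  r:1=>tig=0,lo=1
L=7*4+0=28  i=1=1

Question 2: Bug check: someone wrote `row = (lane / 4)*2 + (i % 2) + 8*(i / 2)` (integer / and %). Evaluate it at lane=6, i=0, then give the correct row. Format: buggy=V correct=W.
`(lane / 4)*2 + (i % 2) + 8*(i / 2)`[6,0]=>2
L=6=>grp=6>>2=1, tig=6&3=2
[0]=>row 2·2+0=4  col grp=1
row: 2 vs 4

buggy=2 correct=4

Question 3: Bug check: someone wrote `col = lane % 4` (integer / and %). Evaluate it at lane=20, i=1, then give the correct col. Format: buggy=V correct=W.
buggy=0 correct=5

`lane % 4`[20,1]->0
lane 20: gid=5 (20/4), tid=0 (20%4)
i=1: r=0*2+1=1, c=gid=5
col: 0 vs 5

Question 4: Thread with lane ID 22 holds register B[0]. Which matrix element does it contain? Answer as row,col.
4,5

lane 22: gr=5 (22/4), th=2 (22%4)
i=0: r=2*2+0=4, c=gr=5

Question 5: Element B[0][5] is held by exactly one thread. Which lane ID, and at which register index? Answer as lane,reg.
c=5→G=5  r=0→T=0,p=0
L=5*4+0=20  i=0=0

20,0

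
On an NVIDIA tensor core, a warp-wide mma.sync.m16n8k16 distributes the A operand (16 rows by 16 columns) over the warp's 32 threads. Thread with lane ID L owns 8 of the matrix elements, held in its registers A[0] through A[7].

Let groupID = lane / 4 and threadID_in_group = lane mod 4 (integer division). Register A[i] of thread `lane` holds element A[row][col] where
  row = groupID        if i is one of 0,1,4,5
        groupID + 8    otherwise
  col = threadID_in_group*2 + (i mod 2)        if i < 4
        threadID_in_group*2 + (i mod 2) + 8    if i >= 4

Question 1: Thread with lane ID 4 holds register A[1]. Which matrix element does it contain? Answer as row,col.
1,1

L=4→G=4>>2=1, T=4&3=0
[1]→row 1+0=1  col 0·2+1+0=1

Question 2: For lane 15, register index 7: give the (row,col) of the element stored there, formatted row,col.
15: gid=3,tid=3
[7] (3+8,3*2+1+8) = (11,15)

11,15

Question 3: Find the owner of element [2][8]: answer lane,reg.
r=2→G=2,rhi=0  c=8→chi=1,T=0,p=0
L=2*4+0=8  i=1*4+0*2+0=4

8,4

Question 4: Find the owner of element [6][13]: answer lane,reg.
r: 6->gid=6,r8=0  c: 13->c8=1,tid=2,i&1=1
L=6*4+2=26  i=1*4+0*2+1=5

26,5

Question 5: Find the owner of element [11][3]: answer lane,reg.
13,3

r: 11->gid=3,r8=1  c: 3->c8=0,tid=1,i&1=1
L=3*4+1=13  i=0*4+1*2+1=3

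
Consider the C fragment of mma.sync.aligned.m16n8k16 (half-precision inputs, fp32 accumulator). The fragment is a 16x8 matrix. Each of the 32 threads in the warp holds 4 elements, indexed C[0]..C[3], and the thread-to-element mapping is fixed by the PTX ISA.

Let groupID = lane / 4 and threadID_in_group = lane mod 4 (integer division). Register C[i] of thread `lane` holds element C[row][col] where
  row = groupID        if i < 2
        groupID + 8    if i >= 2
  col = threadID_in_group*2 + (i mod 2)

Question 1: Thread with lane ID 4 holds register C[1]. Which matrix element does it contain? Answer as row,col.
1,1

lane 4=>4/4=1, 4 mod 4=0
i=1  r:1+0=>1  c:2·0+1=>1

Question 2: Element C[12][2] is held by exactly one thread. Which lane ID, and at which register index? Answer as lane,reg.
17,2

r: 12->gid=4,r8=1  c: 2->tid=1,i&1=0
L=4*4+1=17  i=1*2+0=2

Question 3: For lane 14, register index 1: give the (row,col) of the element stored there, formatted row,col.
14: gr=3,th=2
[1] (3+0,2*2+1) = (3,5)

3,5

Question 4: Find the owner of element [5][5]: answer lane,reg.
r:5=>grp=5,rB=0  c:5=>tig=2,lo=1
L=5*4+2=22  i=0*2+1=1

22,1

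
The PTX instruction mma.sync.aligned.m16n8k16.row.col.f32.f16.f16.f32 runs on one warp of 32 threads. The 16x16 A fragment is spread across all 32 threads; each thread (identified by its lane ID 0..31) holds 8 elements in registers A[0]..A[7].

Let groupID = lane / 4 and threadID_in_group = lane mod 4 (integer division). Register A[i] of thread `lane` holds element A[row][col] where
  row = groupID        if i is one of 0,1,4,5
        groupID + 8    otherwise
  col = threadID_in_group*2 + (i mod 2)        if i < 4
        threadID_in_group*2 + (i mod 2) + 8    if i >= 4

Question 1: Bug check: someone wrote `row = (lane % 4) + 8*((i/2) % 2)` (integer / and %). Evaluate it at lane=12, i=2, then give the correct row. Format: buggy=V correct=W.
buggy=8 correct=11

`(lane % 4) + 8*((i/2) % 2)`[12,2]->8
lane 12: g=3 (12/4), t=0 (12%4)
i=2: r=3+8=11, c=0*2+0+0=0
row: 8 vs 11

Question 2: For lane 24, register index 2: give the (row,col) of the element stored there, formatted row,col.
14,0

lane 24: grp=6 (24/4), tig=0 (24%4)
i=2: r=6+8=14, c=0*2+0+0=0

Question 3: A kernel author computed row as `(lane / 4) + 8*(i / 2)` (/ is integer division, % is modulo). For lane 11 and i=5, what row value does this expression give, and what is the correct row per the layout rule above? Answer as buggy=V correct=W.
`(lane / 4) + 8*(i / 2)`[11,5]→18
lane 11→11/4=2, 11 mod 4=3
i=5  r:2+0→2  c:2·3+1+8→15
row: 18 vs 2

buggy=18 correct=2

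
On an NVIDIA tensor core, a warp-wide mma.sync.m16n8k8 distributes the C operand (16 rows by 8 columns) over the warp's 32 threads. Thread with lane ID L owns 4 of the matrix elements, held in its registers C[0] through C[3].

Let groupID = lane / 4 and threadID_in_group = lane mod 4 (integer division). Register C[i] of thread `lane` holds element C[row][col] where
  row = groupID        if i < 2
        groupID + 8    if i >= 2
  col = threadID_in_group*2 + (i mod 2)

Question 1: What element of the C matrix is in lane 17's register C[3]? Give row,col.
12,3

lane 17->17/4=4, 17 mod 4=1
i=3  r:4+8->12  c:2·1+1->3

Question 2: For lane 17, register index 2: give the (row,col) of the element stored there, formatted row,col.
12,2

L=17→G=17>>2=4, T=17&3=1
[2]→row 4+8=12  col 1·2+0=2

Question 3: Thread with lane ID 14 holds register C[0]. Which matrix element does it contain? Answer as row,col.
14: G=3,T=2
[0] (3+0,2*2+0) = (3,4)

3,4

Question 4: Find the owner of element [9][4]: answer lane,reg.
6,2

r=9->g=1,rb=1  c=4->t=2,b0=0
L=1*4+2=6  i=1*2+0=2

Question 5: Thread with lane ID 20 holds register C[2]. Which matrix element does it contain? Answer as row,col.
20: gr=5,th=0
[2] (5+8,0*2+0) = (13,0)

13,0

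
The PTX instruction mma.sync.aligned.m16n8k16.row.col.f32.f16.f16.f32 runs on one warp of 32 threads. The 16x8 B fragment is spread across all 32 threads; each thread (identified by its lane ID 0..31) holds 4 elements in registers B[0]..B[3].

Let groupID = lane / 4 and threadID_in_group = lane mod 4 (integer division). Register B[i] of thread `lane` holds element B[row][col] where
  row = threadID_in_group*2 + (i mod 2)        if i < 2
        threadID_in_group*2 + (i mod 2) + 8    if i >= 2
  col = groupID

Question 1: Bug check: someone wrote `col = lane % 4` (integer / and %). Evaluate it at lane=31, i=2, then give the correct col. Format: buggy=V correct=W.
buggy=3 correct=7

`lane % 4`[31,2]=>3
31: grp=7,tig=3
[2] (3*2+0+8,7) = (14,7)
col: 3 vs 7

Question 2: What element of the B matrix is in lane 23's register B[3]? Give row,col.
lane 23: grp=5 (23/4), tig=3 (23%4)
i=3: r=3*2+1+8=15, c=grp=5

15,5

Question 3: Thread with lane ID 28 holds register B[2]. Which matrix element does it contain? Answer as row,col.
8,7

lane 28: gr=7 (28/4), th=0 (28%4)
i=2: r=0*2+0+8=8, c=gr=7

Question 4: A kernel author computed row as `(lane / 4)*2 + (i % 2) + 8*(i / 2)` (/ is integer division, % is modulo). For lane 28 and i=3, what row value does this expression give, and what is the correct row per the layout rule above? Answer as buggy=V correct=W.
`(lane / 4)*2 + (i % 2) + 8*(i / 2)`[28,3]=>23
28: grp=7,tig=0
[3] (0*2+1+8,7) = (9,7)
row: 23 vs 9

buggy=23 correct=9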